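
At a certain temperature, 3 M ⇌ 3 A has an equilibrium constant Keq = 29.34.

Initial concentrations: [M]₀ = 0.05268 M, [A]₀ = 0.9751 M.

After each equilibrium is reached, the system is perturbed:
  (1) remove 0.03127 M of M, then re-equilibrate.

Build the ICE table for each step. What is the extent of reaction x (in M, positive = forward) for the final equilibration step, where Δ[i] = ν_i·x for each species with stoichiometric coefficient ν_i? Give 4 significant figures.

x = -0.007871 M

Q₀ = 6342 vs Keq = 29.34 ⇒ Q>K, reverse
Step 1:
                   M          A
  Initial    0.05268     0.9751
  Change       0.199     -0.199
  Equil       0.2516     0.7761
  solve Keq expr → x = -0.06632; check Q = 29.34
Then remove 0.03127 M of M.
Step 2:
                   M          A
  Initial     0.2204     0.7761
  Change     0.02361   -0.02361
  Equil        0.244     0.7525
  solve Keq expr → x = -0.007871; check Q = 29.34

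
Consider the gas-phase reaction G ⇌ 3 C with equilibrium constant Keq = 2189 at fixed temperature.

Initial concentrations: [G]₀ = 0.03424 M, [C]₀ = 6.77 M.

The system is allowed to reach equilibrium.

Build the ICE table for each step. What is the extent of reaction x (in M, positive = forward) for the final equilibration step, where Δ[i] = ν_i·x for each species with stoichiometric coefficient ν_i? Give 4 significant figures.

x = -0.09104 M

Q₀ = 9062 vs Keq = 2189 ⇒ Q>K, reverse
Step 1:
                  G         C
  Initial   0.03424      6.77
  Change    0.09104   -0.2731
  Equil      0.1253     6.497
  solve Keq expr → x = -0.09104; check Q = 2189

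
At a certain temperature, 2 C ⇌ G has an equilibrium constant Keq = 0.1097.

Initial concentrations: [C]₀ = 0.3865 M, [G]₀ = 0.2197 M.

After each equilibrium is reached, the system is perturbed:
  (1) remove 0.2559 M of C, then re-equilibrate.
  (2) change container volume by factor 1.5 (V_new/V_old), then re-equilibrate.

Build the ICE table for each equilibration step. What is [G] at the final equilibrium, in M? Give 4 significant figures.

Q₀ = 1.471 vs Keq = 0.1097 ⇒ Q>K, reverse
Step 1:
                   C          G
  Initial     0.3865     0.2197
  Change      0.3275    -0.1638
  Equil        0.714    0.05593
  solve Keq expr → x = -0.1638; check Q = 0.1097
Then remove 0.2559 M of C.
Step 2:
                   C          G
  Initial     0.4581    0.05593
  Change     0.05426   -0.02713
  Equil       0.5124     0.0288
  solve Keq expr → x = -0.02713; check Q = 0.1097
Then change container volume by factor 1.5 (V_new/V_old).
Step 3:
                   C          G
  Initial     0.3416     0.0192
  Change     0.01111  -0.005554
  Equil       0.3527    0.01365
  solve Keq expr → x = -0.005554; check Q = 0.1097

[G]_eq = 0.01365 M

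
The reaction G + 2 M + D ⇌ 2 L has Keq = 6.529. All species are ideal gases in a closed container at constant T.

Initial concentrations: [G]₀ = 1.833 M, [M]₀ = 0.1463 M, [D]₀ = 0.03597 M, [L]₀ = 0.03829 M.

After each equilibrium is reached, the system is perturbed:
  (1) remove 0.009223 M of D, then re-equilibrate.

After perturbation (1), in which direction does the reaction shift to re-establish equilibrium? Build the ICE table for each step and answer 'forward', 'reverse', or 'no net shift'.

Q₀ = 1.039 vs Keq = 6.529 ⇒ Q<K, forward
Step 1:
                   G          M          D          L
  init         1.833     0.1463    0.03597    0.03829
  Δ         -0.01268   -0.02535   -0.01268    0.02535
  eq            1.82     0.1209    0.02329    0.06364
  solve Keq expr → x = 0.01268; check Q = 6.529
Then remove 0.009223 M of D.
Step 2:
                   G          M          D          L
  init          1.82     0.1209    0.01407    0.06364
  Δ         0.003089   0.006178   0.003089  -0.006178
  eq           1.823     0.1271    0.01716    0.05746
  solve Keq expr → x = -0.003089; check Q = 6.529

Direction: reverse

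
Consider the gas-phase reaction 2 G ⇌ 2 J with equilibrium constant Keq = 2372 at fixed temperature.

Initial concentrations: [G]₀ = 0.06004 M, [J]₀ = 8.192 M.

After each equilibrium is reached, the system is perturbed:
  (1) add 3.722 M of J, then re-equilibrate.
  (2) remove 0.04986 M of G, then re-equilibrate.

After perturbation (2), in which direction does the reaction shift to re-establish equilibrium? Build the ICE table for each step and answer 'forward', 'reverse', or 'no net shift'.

Direction: reverse

Q₀ = 1.8617e+04 vs Keq = 2372 ⇒ Q>K, reverse
Step 1:
                   G          J
  init       0.06004      8.192
  Δ            0.106     -0.106
  eq           0.166      8.086
  solve Keq expr → x = -0.05299; check Q = 2372
Then add 3.722 M of J.
Step 2:
                   G          J
  init         0.166      11.81
  Δ          0.07488   -0.07488
  eq          0.2409      11.73
  solve Keq expr → x = -0.03744; check Q = 2372
Then remove 0.04986 M of G.
Step 3:
                   G          J
  init        0.1911      11.73
  Δ          0.04886   -0.04886
  eq          0.2399      11.68
  solve Keq expr → x = -0.02443; check Q = 2372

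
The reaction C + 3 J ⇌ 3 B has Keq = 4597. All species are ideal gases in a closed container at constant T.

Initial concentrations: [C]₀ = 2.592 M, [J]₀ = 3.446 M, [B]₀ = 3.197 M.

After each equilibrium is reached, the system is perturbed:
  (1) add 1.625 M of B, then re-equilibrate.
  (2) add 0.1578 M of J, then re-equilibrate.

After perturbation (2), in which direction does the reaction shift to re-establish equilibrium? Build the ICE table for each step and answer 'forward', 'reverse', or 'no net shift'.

Q₀ = 0.3081 vs Keq = 4597 ⇒ Q<K, forward
Step 1:
                   C          J          B
  I            2.592      3.446      3.197
  C           -1.039     -3.118      3.118
  E            1.553      0.328      6.315
  solve Keq expr → x = 1.039; check Q = 4597
Then add 1.625 M of B.
Step 2:
                   C          J          B
  I            1.553      0.328       7.94
  C          0.02603    0.07809   -0.07809
  E            1.579     0.4061      7.862
  solve Keq expr → x = -0.02603; check Q = 4597
Then add 0.1578 M of J.
Step 3:
                   C          J          B
  I            1.579     0.5639      7.862
  C         -0.04864    -0.1459     0.1459
  E             1.53     0.4179      8.008
  solve Keq expr → x = 0.04864; check Q = 4597

Direction: forward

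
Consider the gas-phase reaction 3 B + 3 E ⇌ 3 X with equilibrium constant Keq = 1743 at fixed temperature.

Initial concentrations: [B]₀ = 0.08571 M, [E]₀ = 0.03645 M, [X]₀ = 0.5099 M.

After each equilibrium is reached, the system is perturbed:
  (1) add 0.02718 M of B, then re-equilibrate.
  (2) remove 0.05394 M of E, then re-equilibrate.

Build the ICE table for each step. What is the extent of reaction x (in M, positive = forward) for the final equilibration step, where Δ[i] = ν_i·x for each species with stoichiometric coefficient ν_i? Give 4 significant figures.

x = -0.00939 M

Q₀ = 4.3478e+06 vs Keq = 1743 ⇒ Q>K, reverse
Step 1:
                    B           E           X
  I           0.08571     0.03645      0.5099
  C            0.1205      0.1205     -0.1205
  E            0.2062      0.1569      0.3894
  solve Keq expr → x = -0.04016; check Q = 1743
Then add 0.02718 M of B.
Step 2:
                    B           E           X
  I            0.2334      0.1569      0.3894
  C         -0.009189   -0.009189    0.009189
  E            0.2242      0.1477      0.3986
  solve Keq expr → x = 0.003063; check Q = 1743
Then remove 0.05394 M of E.
Step 3:
                    B           E           X
  I            0.2242      0.0938      0.3986
  C           0.02817     0.02817    -0.02817
  E            0.2524       0.122      0.3704
  solve Keq expr → x = -0.00939; check Q = 1743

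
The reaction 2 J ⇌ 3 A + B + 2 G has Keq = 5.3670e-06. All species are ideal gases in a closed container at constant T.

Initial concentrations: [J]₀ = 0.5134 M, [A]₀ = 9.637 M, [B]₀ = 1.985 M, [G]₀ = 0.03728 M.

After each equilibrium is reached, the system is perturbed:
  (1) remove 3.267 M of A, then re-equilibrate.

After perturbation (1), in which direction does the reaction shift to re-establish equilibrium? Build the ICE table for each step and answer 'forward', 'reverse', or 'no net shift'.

Direction: forward

Q₀ = 9.368 vs Keq = 5.3670e-06 ⇒ Q>K, reverse
Step 1:
                  J         A         B         G
  init       0.5134     9.637     1.985   0.03728
  Δ         0.03725  -0.05587  -0.01862  -0.03725
  eq         0.5506     9.581     1.966 3.0675e-05
  solve Keq expr → x = -0.01862; check Q = 5.3670e-06
Then remove 3.267 M of A.
Step 2:
                  J         A         B         G
  init       0.5506     6.314     1.966 3.0675e-05
  Δ       -2.6659e-05 3.9988e-05 1.3329e-05 2.6659e-05
  eq         0.5506     6.314     1.966 5.7334e-05
  solve Keq expr → x = 1.3329e-05; check Q = 5.3670e-06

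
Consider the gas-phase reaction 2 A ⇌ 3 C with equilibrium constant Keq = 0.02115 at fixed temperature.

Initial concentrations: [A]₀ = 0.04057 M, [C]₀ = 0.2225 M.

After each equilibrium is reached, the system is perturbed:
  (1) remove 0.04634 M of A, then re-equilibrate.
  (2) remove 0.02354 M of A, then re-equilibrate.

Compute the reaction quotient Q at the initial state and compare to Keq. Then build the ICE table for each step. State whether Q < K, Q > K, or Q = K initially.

Q₀ = 6.692; Q > K (proceeds reverse)

Q₀ = 6.692 vs Keq = 0.02115 ⇒ Q>K, reverse
Step 1:
                    A           C
  Initial     0.04057      0.2225
  Change      0.09878     -0.1482
  Equil        0.1393     0.07433
  solve Keq expr → x = -0.04939; check Q = 0.02115
Then remove 0.04634 M of A.
Step 2:
                    A           C
  Initial     0.09301     0.07433
  Change     0.009241    -0.01386
  Equil        0.1022     0.06047
  solve Keq expr → x = -0.00462; check Q = 0.02115
Then remove 0.02354 M of A.
Step 3:
                    A           C
  Initial     0.07871     0.06047
  Change     0.005026   -0.007539
  Equil       0.08374     0.05293
  solve Keq expr → x = -0.002513; check Q = 0.02115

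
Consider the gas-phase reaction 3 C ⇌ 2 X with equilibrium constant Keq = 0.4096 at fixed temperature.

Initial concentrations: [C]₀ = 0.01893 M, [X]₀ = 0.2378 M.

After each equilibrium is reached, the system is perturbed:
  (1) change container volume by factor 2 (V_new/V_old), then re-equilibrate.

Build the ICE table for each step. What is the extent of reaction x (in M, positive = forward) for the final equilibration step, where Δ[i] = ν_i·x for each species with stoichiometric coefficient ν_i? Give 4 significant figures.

x = -0.003919 M

Q₀ = 8336 vs Keq = 0.4096 ⇒ Q>K, reverse
Step 1:
                  C         X
  init      0.01893    0.2378
  Δ          0.2343   -0.1562
  eq         0.2533   0.08157
  solve Keq expr → x = -0.07811; check Q = 0.4096
Then change container volume by factor 2 (V_new/V_old).
Step 2:
                  C         X
  init       0.1266   0.04079
  Δ         0.01176 -0.007838
  eq         0.1384   0.03295
  solve Keq expr → x = -0.003919; check Q = 0.4096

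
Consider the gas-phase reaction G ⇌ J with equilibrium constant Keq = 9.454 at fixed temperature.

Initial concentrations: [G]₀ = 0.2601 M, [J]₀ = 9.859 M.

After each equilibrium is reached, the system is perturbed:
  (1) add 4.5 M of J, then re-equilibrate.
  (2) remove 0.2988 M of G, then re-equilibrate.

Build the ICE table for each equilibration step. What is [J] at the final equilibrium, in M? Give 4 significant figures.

Q₀ = 37.9 vs Keq = 9.454 ⇒ Q>K, reverse
Step 1:
                  G         J
  init       0.2601     9.859
  Δ          0.7079   -0.7079
  eq          0.968     9.151
  solve Keq expr → x = -0.7079; check Q = 9.454
Then add 4.5 M of J.
Step 2:
                  G         J
  init        0.968     13.65
  Δ          0.4305   -0.4305
  eq          1.398     13.22
  solve Keq expr → x = -0.4305; check Q = 9.454
Then remove 0.2988 M of G.
Step 3:
                  G         J
  init          1.1     13.22
  Δ          0.2702   -0.2702
  eq           1.37     12.95
  solve Keq expr → x = -0.2702; check Q = 9.454

[J]_eq = 12.95 M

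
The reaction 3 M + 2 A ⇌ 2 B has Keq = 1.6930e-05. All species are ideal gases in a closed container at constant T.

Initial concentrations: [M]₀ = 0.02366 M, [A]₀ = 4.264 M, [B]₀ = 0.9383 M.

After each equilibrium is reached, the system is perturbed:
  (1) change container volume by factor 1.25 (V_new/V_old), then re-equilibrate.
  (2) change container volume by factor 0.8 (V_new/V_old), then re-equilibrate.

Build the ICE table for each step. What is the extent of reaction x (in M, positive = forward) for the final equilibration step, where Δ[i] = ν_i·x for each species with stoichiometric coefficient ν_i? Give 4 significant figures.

x = 0.004688 M

Q₀ = 3656 vs Keq = 1.6930e-05 ⇒ Q>K, reverse
Step 1:
                   M          A          B
  I          0.02366      4.264     0.9383
  C            1.356     0.9038    -0.9038
  E            1.379      5.168    0.03445
  solve Keq expr → x = -0.4519; check Q = 1.6930e-05
Then change container volume by factor 1.25 (V_new/V_old).
Step 2:
                   M          A          B
  I            1.104      4.134    0.02756
  C          0.01125   0.007501  -0.007501
  E            1.115      4.142    0.02006
  solve Keq expr → x = -0.00375; check Q = 1.6930e-05
Then change container volume by factor 0.8 (V_new/V_old).
Step 3:
                   M          A          B
  I            1.393      5.177    0.02507
  C         -0.01406  -0.009376   0.009376
  E            1.379      5.168    0.03445
  solve Keq expr → x = 0.004688; check Q = 1.6930e-05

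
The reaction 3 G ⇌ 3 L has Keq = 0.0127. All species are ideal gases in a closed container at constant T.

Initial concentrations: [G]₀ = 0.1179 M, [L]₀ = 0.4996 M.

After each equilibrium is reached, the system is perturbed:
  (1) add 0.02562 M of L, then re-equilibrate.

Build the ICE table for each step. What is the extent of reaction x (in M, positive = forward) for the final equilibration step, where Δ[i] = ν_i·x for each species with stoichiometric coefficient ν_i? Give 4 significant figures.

x = -0.006924 M

Q₀ = 76.09 vs Keq = 0.0127 ⇒ Q>K, reverse
Step 1:
                  G         L
  I          0.1179    0.4996
  C          0.3828   -0.3828
  E          0.5007    0.1168
  solve Keq expr → x = -0.1276; check Q = 0.0127
Then add 0.02562 M of L.
Step 2:
                  G         L
  I          0.5007    0.1424
  C         0.02077  -0.02077
  E          0.5215    0.1217
  solve Keq expr → x = -0.006924; check Q = 0.0127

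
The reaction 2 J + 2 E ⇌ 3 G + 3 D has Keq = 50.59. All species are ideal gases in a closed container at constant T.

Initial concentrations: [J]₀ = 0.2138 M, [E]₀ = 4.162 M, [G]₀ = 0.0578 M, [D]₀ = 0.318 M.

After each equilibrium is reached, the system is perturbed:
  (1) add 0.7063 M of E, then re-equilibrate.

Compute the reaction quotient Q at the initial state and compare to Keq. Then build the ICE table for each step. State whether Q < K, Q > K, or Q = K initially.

Q₀ = 7.8423e-06 vs Keq = 50.59 ⇒ Q<K, forward
Step 1:
                   J          E          G          D
  init        0.2138      4.162     0.0578      0.318
  Δ          -0.2097    -0.2097     0.3146     0.3146
  eq        0.004067      3.952     0.3724     0.6326
  solve Keq expr → x = 0.1049; check Q = 50.59
Then add 0.7063 M of E.
Step 2:
                   J          E          G          D
  init      0.004067      4.659     0.3724     0.6326
  Δ       -5.9645e-04 -5.9645e-04 8.9467e-04 8.9467e-04
  eq        0.003471      4.658     0.3733     0.6335
  solve Keq expr → x = 2.9822e-04; check Q = 50.59

Q₀ = 7.8423e-06; Q < K (proceeds forward)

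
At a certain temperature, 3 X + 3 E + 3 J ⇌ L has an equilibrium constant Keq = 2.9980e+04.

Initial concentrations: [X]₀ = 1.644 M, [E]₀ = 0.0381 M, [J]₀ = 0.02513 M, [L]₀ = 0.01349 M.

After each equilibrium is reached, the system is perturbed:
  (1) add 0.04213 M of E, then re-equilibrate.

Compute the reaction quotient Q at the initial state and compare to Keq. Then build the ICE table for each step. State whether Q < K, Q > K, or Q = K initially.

Q₀ = 3.4590e+06; Q > K (proceeds reverse)

Q₀ = 3.4590e+06 vs Keq = 2.9980e+04 ⇒ Q>K, reverse
Step 1:
                   X          E          J          L
  init         1.644     0.0381    0.02513    0.01349
  Δ          0.02589    0.02589    0.02589  -0.008631
  eq            1.67    0.06399    0.05102   0.004859
  solve Keq expr → x = -0.008631; check Q = 2.9980e+04
Then add 0.04213 M of E.
Step 2:
                   X          E          J          L
  init          1.67     0.1061    0.05102   0.004859
  Δ         -0.01018   -0.01018   -0.01018   0.003392
  eq            1.66    0.09595    0.04085   0.008251
  solve Keq expr → x = 0.003392; check Q = 2.9980e+04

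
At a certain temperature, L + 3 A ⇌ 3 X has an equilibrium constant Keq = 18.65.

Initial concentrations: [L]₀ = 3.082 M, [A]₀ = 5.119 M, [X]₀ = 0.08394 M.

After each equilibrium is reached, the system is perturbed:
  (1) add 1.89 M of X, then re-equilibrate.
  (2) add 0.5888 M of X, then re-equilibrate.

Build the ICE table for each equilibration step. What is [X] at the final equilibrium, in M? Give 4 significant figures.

[X]_eq = 5.905 M

Q₀ = 1.4306e-06 vs Keq = 18.65 ⇒ Q<K, forward
Step 1:
                   L          A          X
  Initial      3.082      5.119    0.08394
  Change      -1.295     -3.885      3.885
  Equil        1.787      1.234      3.969
  solve Keq expr → x = 1.295; check Q = 18.65
Then add 1.89 M of X.
Step 2:
                   L          A          X
  Initial      1.787      1.234      5.859
  Change      0.1388     0.4163    -0.4163
  Equil        1.926       1.65      5.443
  solve Keq expr → x = -0.1388; check Q = 18.65
Then add 0.5888 M of X.
Step 3:
                   L          A          X
  Initial      1.926       1.65      6.032
  Change     0.04234      0.127     -0.127
  Equil        1.968      1.777      5.905
  solve Keq expr → x = -0.04234; check Q = 18.65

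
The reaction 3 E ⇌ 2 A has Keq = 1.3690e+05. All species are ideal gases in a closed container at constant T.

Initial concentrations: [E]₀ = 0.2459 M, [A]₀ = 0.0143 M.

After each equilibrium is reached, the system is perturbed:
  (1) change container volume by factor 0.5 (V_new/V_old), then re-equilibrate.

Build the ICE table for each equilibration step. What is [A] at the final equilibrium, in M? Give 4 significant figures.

Q₀ = 0.01375 vs Keq = 1.3690e+05 ⇒ Q<K, forward
Step 1:
                  E         A
  I          0.2459    0.0143
  C         -0.2398    0.1599
  E        0.006052    0.1742
  solve Keq expr → x = 0.07995; check Q = 1.3690e+05
Then change container volume by factor 0.5 (V_new/V_old).
Step 2:
                  E         A
  I          0.0121    0.3484
  C       -0.002467  0.001645
  E        0.009637      0.35
  solve Keq expr → x = 8.2227e-04; check Q = 1.3690e+05

[A]_eq = 0.35 M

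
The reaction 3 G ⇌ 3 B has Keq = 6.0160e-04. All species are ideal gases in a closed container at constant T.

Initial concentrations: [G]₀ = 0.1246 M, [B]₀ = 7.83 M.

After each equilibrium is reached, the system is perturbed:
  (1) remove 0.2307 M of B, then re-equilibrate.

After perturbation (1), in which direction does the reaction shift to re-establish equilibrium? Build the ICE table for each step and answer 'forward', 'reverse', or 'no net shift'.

Q₀ = 2.4816e+05 vs Keq = 6.0160e-04 ⇒ Q>K, reverse
Step 1:
                  G         B
  init       0.1246      7.83
  Δ           7.211    -7.211
  eq          7.335    0.6192
  solve Keq expr → x = -2.404; check Q = 6.0160e-04
Then remove 0.2307 M of B.
Step 2:
                  G         B
  init        7.335    0.3885
  Δ         -0.2127    0.2127
  eq          7.123    0.6013
  solve Keq expr → x = 0.07091; check Q = 6.0160e-04

Direction: forward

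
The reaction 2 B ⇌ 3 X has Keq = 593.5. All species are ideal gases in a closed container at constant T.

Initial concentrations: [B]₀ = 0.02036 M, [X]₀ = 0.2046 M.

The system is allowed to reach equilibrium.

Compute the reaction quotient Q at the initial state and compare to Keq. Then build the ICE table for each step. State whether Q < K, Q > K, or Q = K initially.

Q₀ = 20.66; Q < K (proceeds forward)

Q₀ = 20.66 vs Keq = 593.5 ⇒ Q<K, forward
Step 1:
                   B          X
  Initial    0.02036     0.2046
  Change    -0.01588    0.02382
  Equil     0.004481     0.2284
  solve Keq expr → x = 0.007939; check Q = 593.5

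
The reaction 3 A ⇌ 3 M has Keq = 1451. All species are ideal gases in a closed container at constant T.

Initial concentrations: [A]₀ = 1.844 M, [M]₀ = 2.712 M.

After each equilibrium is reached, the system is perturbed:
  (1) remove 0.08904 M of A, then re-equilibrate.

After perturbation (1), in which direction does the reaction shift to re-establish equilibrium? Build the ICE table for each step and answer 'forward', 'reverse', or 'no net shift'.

Direction: reverse

Q₀ = 3.181 vs Keq = 1451 ⇒ Q<K, forward
Step 1:
                   A          M
  Initial      1.844      2.712
  Change      -1.474      1.474
  Equil       0.3698      4.186
  solve Keq expr → x = 0.4914; check Q = 1451
Then remove 0.08904 M of A.
Step 2:
                   A          M
  Initial     0.2807      4.186
  Change     0.08181   -0.08181
  Equil       0.3625      4.104
  solve Keq expr → x = -0.02727; check Q = 1451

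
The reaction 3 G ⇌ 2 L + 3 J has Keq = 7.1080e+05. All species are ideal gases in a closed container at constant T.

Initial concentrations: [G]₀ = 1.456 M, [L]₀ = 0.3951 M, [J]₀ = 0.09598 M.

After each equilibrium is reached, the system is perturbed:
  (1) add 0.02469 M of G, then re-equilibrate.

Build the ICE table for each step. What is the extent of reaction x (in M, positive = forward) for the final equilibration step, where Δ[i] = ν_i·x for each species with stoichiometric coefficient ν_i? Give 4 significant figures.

x = 0.008063 M

Q₀ = 4.4717e-05 vs Keq = 7.1080e+05 ⇒ Q<K, forward
Step 1:
                   G          L          J
  init         1.456     0.3951    0.09598
  Δ           -1.435     0.9567      1.435
  eq         0.02097      1.352      1.531
  solve Keq expr → x = 0.4783; check Q = 7.1080e+05
Then add 0.02469 M of G.
Step 2:
                   G          L          J
  init       0.04566      1.352      1.531
  Δ         -0.02419    0.01613    0.02419
  eq         0.02147      1.368      1.555
  solve Keq expr → x = 0.008063; check Q = 7.1080e+05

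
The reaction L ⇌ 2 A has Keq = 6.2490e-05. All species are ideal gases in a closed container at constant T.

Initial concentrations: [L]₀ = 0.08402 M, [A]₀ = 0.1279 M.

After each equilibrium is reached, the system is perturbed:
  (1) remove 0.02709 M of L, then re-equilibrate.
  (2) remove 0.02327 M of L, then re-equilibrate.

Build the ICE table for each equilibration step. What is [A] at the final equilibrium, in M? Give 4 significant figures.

Q₀ = 0.1947 vs Keq = 6.2490e-05 ⇒ Q>K, reverse
Step 1:
                    L           A
  Initial     0.08402      0.1279
  Change      0.06244     -0.1249
  Equil        0.1465    0.003025
  solve Keq expr → x = -0.06244; check Q = 6.2490e-05
Then remove 0.02709 M of L.
Step 2:
                    L           A
  Initial      0.1194    0.003025
  Change   1.4620e-04 -2.9241e-04
  Equil        0.1195    0.002733
  solve Keq expr → x = -1.4620e-04; check Q = 6.2490e-05
Then remove 0.02327 M of L.
Step 3:
                    L           A
  Initial     0.09624    0.002733
  Change   1.3933e-04 -2.7866e-04
  Equil       0.09638    0.002454
  solve Keq expr → x = -1.3933e-04; check Q = 6.2490e-05

[A]_eq = 0.002454 M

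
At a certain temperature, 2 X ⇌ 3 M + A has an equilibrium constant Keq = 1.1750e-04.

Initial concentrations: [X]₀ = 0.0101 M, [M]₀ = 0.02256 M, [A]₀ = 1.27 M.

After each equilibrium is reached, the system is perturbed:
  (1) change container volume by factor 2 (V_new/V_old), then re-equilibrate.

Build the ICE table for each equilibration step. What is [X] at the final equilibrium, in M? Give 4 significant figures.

Q₀ = 0.1429 vs Keq = 1.1750e-04 ⇒ Q>K, reverse
Step 1:
                  X         M         A
  I          0.0101   0.02256      1.27
  C         0.01262  -0.01893 -0.006309
  E         0.02272  0.003634     1.264
  solve Keq expr → x = -0.006309; check Q = 1.1750e-04
Then change container volume by factor 2 (V_new/V_old).
Step 2:
                  X         M         A
  I         0.01136  0.001817    0.6318
  C       -6.3846e-04 9.5769e-04 3.1923e-04
  E         0.01072  0.002775    0.6322
  solve Keq expr → x = 3.1923e-04; check Q = 1.1750e-04

[X]_eq = 0.01072 M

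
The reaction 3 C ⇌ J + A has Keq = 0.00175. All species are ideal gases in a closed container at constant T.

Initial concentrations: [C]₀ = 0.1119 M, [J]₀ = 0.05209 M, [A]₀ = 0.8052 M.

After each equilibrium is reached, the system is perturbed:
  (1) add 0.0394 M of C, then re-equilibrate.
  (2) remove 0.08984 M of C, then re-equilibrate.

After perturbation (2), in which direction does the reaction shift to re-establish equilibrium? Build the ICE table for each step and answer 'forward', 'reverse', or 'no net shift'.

Direction: reverse

Q₀ = 29.93 vs Keq = 0.00175 ⇒ Q>K, reverse
Step 1:
                  C         J         A
  init       0.1119   0.05209    0.8052
  Δ          0.1561  -0.05205  -0.05205
  eq          0.268 4.4744e-05    0.7532
  solve Keq expr → x = -0.05205; check Q = 0.00175
Then add 0.0394 M of C.
Step 2:
                  C         J         A
  init       0.3074 4.4744e-05    0.7532
  Δ       -6.8181e-05 2.2727e-05 2.2727e-05
  eq         0.3074 6.7471e-05    0.7532
  solve Keq expr → x = 2.2727e-05; check Q = 0.00175
Then remove 0.08984 M of C.
Step 3:
                  C         J         A
  init       0.2175 6.7471e-05    0.7532
  Δ       1.3053e-04 -4.3510e-05 -4.3510e-05
  eq         0.2177 2.3960e-05    0.7531
  solve Keq expr → x = -4.3510e-05; check Q = 0.00175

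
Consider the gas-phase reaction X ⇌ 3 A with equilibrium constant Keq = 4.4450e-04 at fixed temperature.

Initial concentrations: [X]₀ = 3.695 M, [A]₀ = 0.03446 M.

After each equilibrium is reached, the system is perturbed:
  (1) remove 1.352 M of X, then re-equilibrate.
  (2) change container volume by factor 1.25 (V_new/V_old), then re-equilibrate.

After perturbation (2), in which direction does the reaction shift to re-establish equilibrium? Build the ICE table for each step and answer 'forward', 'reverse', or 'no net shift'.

Direction: forward

Q₀ = 1.1075e-05 vs Keq = 4.4450e-04 ⇒ Q<K, forward
Step 1:
                   X          A
  Initial      3.695    0.03446
  Change    -0.02774    0.08323
  Equil        3.667     0.1177
  solve Keq expr → x = 0.02774; check Q = 4.4450e-04
Then remove 1.352 M of X.
Step 2:
                   X          A
  Initial      2.315     0.1177
  Change    0.005549   -0.01665
  Equil        2.321      0.101
  solve Keq expr → x = -0.005549; check Q = 4.4450e-04
Then change container volume by factor 1.25 (V_new/V_old).
Step 3:
                   X          A
  Initial      1.857    0.08083
  Change   -0.004298    0.01289
  Equil        1.852    0.09373
  solve Keq expr → x = 0.004298; check Q = 4.4450e-04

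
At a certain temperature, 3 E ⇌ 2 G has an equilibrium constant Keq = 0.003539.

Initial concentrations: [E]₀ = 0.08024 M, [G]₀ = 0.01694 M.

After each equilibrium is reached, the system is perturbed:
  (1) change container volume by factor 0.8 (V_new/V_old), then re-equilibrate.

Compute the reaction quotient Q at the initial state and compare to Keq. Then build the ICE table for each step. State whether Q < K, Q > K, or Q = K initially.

Q₀ = 0.5555; Q > K (proceeds reverse)

Q₀ = 0.5555 vs Keq = 0.003539 ⇒ Q>K, reverse
Step 1:
                  E         G
  init      0.08024   0.01694
  Δ         0.02247  -0.01498
  eq         0.1027  0.001958
  solve Keq expr → x = -0.007491; check Q = 0.003539
Then change container volume by factor 0.8 (V_new/V_old).
Step 2:
                  E         G
  init       0.1284  0.002448
  Δ       -4.1358e-04 2.7572e-04
  eq          0.128  0.002724
  solve Keq expr → x = 1.3786e-04; check Q = 0.003539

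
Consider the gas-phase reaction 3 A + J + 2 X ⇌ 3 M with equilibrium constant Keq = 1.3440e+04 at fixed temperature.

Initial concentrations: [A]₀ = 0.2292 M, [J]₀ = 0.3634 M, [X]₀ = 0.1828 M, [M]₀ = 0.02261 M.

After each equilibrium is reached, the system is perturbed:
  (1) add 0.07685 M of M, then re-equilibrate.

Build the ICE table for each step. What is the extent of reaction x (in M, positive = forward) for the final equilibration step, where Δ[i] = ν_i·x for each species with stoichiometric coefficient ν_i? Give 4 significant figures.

x = -0.004872 M

Q₀ = 0.07905 vs Keq = 1.3440e+04 ⇒ Q<K, forward
Step 1:
                   A          J          X          M
  I           0.2292     0.3634     0.1828    0.02261
  C          -0.1634   -0.05448     -0.109     0.1634
  E          0.06576     0.3089    0.07384      0.186
  solve Keq expr → x = 0.05448; check Q = 1.3440e+04
Then add 0.07685 M of M.
Step 2:
                   A          J          X          M
  I          0.06576     0.3089    0.07384     0.2629
  C          0.01462   0.004872   0.009745   -0.01462
  E          0.08038     0.3138    0.08359     0.2483
  solve Keq expr → x = -0.004872; check Q = 1.3440e+04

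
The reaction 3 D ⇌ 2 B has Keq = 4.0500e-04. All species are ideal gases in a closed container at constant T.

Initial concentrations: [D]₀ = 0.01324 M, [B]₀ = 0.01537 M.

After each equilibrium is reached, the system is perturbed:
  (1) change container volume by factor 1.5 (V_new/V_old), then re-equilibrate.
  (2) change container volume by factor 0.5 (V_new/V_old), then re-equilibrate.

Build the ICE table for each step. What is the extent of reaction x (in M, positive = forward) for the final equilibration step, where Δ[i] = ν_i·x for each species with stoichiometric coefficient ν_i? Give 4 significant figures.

Q₀ = 101.8 vs Keq = 4.0500e-04 ⇒ Q>K, reverse
Step 1:
                    D           B
  init        0.01324     0.01537
  Δ           0.02285    -0.01523
  eq          0.03609  1.3797e-04
  solve Keq expr → x = -0.007616; check Q = 4.0500e-04
Then change container volume by factor 1.5 (V_new/V_old).
Step 2:
                    D           B
  init        0.02406  9.1977e-05
  Δ        2.5141e-05 -1.6760e-05
  eq          0.02408  7.5217e-05
  solve Keq expr → x = -8.3802e-06; check Q = 4.0500e-04
Then change container volume by factor 0.5 (V_new/V_old).
Step 3:
                    D           B
  init        0.04817  1.5043e-04
  Δ       -9.2548e-05  6.1699e-05
  eq          0.04808  2.1213e-04
  solve Keq expr → x = 3.0849e-05; check Q = 4.0500e-04

x = 3.0849e-05 M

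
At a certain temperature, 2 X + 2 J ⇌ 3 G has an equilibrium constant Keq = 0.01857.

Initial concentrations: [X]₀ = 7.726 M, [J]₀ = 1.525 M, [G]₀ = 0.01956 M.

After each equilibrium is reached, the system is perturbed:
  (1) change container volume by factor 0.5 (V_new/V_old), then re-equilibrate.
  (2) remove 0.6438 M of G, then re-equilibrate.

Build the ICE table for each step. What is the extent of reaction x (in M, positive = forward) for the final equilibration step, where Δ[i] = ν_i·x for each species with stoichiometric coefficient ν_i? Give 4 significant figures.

x = 0.1295 M

Q₀ = 5.3909e-08 vs Keq = 0.01857 ⇒ Q<K, forward
Step 1:
                   X          J          G
  Initial      7.726      1.525    0.01956
  Change      -0.605     -0.605     0.9076
  Equil        7.121       0.92     0.9271
  solve Keq expr → x = 0.3025; check Q = 0.01857
Then change container volume by factor 0.5 (V_new/V_old).
Step 2:
                   X          J          G
  Initial      14.24       1.84      1.854
  Change     -0.1956    -0.1956     0.2934
  Equil        14.05      1.644      2.148
  solve Keq expr → x = 0.0978; check Q = 0.01857
Then remove 0.6438 M of G.
Step 3:
                   X          J          G
  Initial      14.05      1.644      1.504
  Change     -0.2589    -0.2589     0.3884
  Equil        13.79      1.385      1.892
  solve Keq expr → x = 0.1295; check Q = 0.01857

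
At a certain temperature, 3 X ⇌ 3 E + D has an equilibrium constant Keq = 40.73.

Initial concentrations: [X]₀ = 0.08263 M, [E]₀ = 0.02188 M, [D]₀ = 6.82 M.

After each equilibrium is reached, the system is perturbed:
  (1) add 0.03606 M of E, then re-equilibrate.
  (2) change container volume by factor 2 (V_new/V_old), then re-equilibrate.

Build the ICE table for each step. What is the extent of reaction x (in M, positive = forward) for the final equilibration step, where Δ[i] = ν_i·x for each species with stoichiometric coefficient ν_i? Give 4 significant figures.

x = 0.001194 M

Q₀ = 0.1266 vs Keq = 40.73 ⇒ Q<K, forward
Step 1:
                   X          E          D
  init       0.08263    0.02188       6.82
  Δ         -0.04548    0.04548    0.01516
  eq         0.03715    0.06736      6.835
  solve Keq expr → x = 0.01516; check Q = 40.73
Then add 0.03606 M of E.
Step 2:
                   X          E          D
  init       0.03715     0.1034      6.835
  Δ          0.01281   -0.01281  -0.004271
  eq         0.04997     0.0906      6.831
  solve Keq expr → x = -0.004271; check Q = 40.73
Then change container volume by factor 2 (V_new/V_old).
Step 3:
                   X          E          D
  init       0.02498     0.0453      3.415
  Δ        -0.003583   0.003583   0.001194
  eq          0.0214    0.04889      3.417
  solve Keq expr → x = 0.001194; check Q = 40.73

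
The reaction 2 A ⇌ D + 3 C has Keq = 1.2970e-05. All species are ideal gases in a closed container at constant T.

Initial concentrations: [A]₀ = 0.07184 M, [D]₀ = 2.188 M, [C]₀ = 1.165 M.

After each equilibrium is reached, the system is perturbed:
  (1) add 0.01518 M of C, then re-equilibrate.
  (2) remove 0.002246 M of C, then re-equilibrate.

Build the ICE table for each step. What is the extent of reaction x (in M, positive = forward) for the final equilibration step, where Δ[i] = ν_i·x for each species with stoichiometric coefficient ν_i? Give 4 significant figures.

x = 7.4115e-04 M

Q₀ = 670.3 vs Keq = 1.2970e-05 ⇒ Q>K, reverse
Step 1:
                   A          D          C
  I          0.07184      2.188      1.165
  C           0.7652    -0.3826     -1.148
  E           0.8371      1.805    0.01714
  solve Keq expr → x = -0.3826; check Q = 1.2970e-05
Then add 0.01518 M of C.
Step 2:
                   A          D          C
  I           0.8371      1.805    0.03232
  C          0.01002  -0.005009   -0.01503
  E           0.8471        1.8    0.01729
  solve Keq expr → x = -0.005009; check Q = 1.2970e-05
Then remove 0.002246 M of C.
Step 3:
                   A          D          C
  I           0.8471        1.8    0.01504
  C        -0.001482 7.4115e-04   0.002223
  E           0.8456      1.801    0.01727
  solve Keq expr → x = 7.4115e-04; check Q = 1.2970e-05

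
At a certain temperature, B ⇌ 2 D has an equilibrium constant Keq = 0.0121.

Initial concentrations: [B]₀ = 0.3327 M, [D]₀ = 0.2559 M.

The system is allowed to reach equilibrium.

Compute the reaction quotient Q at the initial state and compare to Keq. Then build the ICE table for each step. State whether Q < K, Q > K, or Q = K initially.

Q₀ = 0.1968; Q > K (proceeds reverse)

Q₀ = 0.1968 vs Keq = 0.0121 ⇒ Q>K, reverse
Step 1:
                    B           D
  I            0.3327      0.2559
  C            0.0921     -0.1842
  E            0.4248     0.07169
  solve Keq expr → x = -0.0921; check Q = 0.0121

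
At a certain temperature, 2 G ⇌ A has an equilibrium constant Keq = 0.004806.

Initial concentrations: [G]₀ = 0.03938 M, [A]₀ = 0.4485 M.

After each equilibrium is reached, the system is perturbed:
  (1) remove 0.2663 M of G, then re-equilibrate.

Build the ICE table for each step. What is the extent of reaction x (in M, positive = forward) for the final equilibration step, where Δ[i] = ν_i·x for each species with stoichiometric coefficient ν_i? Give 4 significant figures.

x = -0.002009 M

Q₀ = 289.2 vs Keq = 0.004806 ⇒ Q>K, reverse
Step 1:
                   G          A
  init       0.03938     0.4485
  Δ           0.8887    -0.4444
  eq          0.9281    0.00414
  solve Keq expr → x = -0.4444; check Q = 0.004806
Then remove 0.2663 M of G.
Step 2:
                   G          A
  init        0.6618    0.00414
  Δ         0.004018  -0.002009
  eq          0.6658   0.002131
  solve Keq expr → x = -0.002009; check Q = 0.004806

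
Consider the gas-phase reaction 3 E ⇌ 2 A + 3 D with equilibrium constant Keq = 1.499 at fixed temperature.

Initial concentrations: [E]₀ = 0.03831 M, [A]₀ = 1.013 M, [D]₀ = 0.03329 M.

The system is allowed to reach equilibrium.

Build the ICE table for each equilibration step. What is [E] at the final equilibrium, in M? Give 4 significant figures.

Q₀ = 0.6733 vs Keq = 1.499 ⇒ Q<K, forward
Step 1:
                  E         A         D
  Initial   0.03831     1.013   0.03329
  Change  -0.004731  0.003154  0.004731
  Equil     0.03358     1.016   0.03802
  solve Keq expr → x = 0.001577; check Q = 1.499

[E]_eq = 0.03358 M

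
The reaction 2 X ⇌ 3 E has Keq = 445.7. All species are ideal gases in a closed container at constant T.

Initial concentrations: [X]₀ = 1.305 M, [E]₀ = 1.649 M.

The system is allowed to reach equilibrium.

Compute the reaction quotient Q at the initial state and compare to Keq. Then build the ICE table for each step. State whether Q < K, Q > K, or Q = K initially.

Q₀ = 2.633 vs Keq = 445.7 ⇒ Q<K, forward
Step 1:
                    X           E
  I             1.305       1.649
  C            -1.034       1.551
  E            0.2711         3.2
  solve Keq expr → x = 0.5169; check Q = 445.7

Q₀ = 2.633; Q < K (proceeds forward)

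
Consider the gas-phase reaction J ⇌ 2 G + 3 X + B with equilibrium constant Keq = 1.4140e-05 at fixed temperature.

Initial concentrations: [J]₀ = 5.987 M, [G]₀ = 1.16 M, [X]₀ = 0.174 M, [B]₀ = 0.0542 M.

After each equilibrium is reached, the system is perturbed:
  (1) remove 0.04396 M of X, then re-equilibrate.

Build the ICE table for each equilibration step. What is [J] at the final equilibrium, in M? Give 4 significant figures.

[J]_eq = 5.994 M

Q₀ = 6.4173e-05 vs Keq = 1.4140e-05 ⇒ Q>K, reverse
Step 1:
                   J          G          X          B
  init         5.987       1.16      0.174     0.0542
  Δ          0.01732   -0.03464   -0.05196   -0.01732
  eq           6.004      1.125      0.122    0.03688
  solve Keq expr → x = -0.01732; check Q = 1.4140e-05
Then remove 0.04396 M of X.
Step 2:
                   J          G          X          B
  init         6.004      1.125    0.07808    0.03688
  Δ         -0.01082    0.02164    0.03245    0.01082
  eq           5.994      1.147     0.1105     0.0477
  solve Keq expr → x = 0.01082; check Q = 1.4140e-05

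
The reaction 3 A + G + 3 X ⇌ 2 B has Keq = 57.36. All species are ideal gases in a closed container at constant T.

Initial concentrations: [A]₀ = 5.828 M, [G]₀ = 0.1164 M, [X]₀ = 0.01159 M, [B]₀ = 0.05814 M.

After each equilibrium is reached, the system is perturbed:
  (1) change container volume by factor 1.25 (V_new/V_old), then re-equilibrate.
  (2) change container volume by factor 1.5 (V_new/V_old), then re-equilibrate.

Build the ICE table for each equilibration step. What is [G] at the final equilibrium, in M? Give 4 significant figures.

Q₀ = 94.23 vs Keq = 57.36 ⇒ Q>K, reverse
Step 1:
                   A          G          X          B
  I            5.828     0.1164    0.01159    0.05814
  C         0.001862 6.2066e-04   0.001862  -0.001241
  E             5.83      0.117    0.01345     0.0569
  solve Keq expr → x = -6.2066e-04; check Q = 57.36
Then change container volume by factor 1.25 (V_new/V_old).
Step 2:
                   A          G          X          B
  I            4.664    0.09362    0.01076    0.04552
  C         0.004127   0.001376   0.004127  -0.002751
  E            4.668    0.09499    0.01489    0.04277
  solve Keq expr → x = -0.001376; check Q = 57.36
Then change container volume by factor 1.5 (V_new/V_old).
Step 3:
                   A          G          X          B
  I            3.112    0.06333   0.009926    0.02851
  C         0.007108   0.002369   0.007108  -0.004739
  E            3.119     0.0657    0.01703    0.02377
  solve Keq expr → x = -0.002369; check Q = 57.36

[G]_eq = 0.0657 M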